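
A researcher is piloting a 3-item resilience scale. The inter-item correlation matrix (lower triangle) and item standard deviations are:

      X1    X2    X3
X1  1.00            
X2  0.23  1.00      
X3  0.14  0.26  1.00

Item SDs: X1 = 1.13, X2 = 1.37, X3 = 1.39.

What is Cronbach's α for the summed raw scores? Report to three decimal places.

Σσ²ᵢ = 1.13² + 1.37² + 1.39² = 5.0859
Covariances σ_ij = r_ij · s_i · s_j:
  σ(X1,X2) = 0.23 × 1.13 × 1.37 = 0.3561
  σ(X1,X3) = 0.14 × 1.13 × 1.39 = 0.2199
  σ(X2,X3) = 0.26 × 1.37 × 1.39 = 0.4951
σ²_T = Σσ²ᵢ + 2·Σσ_ij = 5.0859 + 2 × 1.0711 = 7.2281
α = (3/2)·(1 − 5.0859/7.2281) = 0.445

α = 0.445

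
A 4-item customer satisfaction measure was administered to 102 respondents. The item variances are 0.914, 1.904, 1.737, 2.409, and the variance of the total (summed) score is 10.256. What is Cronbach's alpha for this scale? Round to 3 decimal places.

sum of item variances = 0.914 + 1.904 + 1.737 + 2.409 = 6.964
α = (k/(k−1))·(1 − sum of item variances/σ²_T) = (4/3)·(1 − 6.964/10.256) = 0.428

α = 0.428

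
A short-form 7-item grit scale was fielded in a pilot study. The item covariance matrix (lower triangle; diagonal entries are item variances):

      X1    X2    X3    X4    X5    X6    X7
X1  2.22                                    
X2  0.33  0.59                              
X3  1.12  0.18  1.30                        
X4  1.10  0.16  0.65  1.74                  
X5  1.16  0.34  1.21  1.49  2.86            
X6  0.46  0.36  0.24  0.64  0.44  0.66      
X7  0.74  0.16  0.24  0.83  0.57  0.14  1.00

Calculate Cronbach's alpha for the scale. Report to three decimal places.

sum of item variances = 2.22 + 0.59 + 1.30 + 1.74 + 2.86 + 0.66 + 1.00 = 10.37
Σ_{i<j} σ_ij = 12.56
σ²_T = 10.37 + 2 × 12.56 = 35.49
α = (k/(k−1))·(1 − sum of item variances/σ²_T) = (7/6)·(1 − 10.37/35.49) = 0.826

Cronbach's alpha = 0.826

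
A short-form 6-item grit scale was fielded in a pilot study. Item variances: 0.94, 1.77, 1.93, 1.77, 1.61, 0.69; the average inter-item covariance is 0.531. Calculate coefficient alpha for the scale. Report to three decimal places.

ΣVar(i) = 0.94 + 1.77 + 1.93 + 1.77 + 1.61 + 0.69 = 8.71
Sum of the 15 distinct covariances = 15 × 0.531 = 7.965
total variance = ΣVar(i) + 2·Σcov = 8.71 + 2 × 7.965 = 24.640
α = (6/5)·(1 − 8.71/24.640) = 0.776

α = 0.776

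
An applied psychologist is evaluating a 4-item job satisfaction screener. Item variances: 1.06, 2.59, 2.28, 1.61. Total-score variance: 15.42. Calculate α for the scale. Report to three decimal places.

α = 0.681

Σσ²ᵢ = 1.06 + 2.59 + 2.28 + 1.61 = 7.54
α = (k/(k−1))·(1 − Σσ²ᵢ/Var(T)) = (4/3)·(1 − 7.54/15.42) = 0.681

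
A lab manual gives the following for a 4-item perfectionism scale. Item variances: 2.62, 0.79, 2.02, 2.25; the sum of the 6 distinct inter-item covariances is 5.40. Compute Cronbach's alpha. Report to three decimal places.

Σσ²ᵢ = 2.62 + 0.79 + 2.02 + 2.25 = 7.68
Sum of distinct covariances = 5.40
σ²_T = Σσ²ᵢ + 2·Σcov = 7.68 + 2 × 5.40 = 18.48
α = (4/3)·(1 − 7.68/18.48) = 0.779

α = 0.779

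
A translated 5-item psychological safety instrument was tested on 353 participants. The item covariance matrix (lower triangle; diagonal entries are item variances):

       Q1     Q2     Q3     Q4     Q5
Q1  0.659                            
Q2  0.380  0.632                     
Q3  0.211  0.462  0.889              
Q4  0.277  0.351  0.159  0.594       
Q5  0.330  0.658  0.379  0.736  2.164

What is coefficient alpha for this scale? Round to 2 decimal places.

Σσᵢ² = 0.659 + 0.632 + 0.889 + 0.594 + 2.164 = 4.938
Sum of off-diagonal covariances = 3.943
total variance = 4.938 + 2 × 3.943 = 12.824
α = (k/(k−1))·(1 − Σσᵢ²/total variance) = (5/4)·(1 − 4.938/12.824) = 0.77

α = 0.77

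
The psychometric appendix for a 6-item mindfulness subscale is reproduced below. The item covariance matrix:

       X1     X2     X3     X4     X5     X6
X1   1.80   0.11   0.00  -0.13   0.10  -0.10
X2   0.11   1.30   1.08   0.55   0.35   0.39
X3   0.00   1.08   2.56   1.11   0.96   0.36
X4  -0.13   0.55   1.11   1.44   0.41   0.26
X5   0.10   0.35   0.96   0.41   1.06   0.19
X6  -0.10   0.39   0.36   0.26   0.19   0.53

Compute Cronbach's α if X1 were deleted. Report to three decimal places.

Cronbach's α = 0.777

Remaining items: X2, X3, X4, X5, X6 (k = 5).
Σσᵢ² = 1.30 + 2.56 + 1.44 + 1.06 + 0.53 = 6.89
σ²_total = 6.89 + 2 × 5.66 = 18.21
α (item deleted) = (5/4)·(1 − 6.89/18.21) = 0.777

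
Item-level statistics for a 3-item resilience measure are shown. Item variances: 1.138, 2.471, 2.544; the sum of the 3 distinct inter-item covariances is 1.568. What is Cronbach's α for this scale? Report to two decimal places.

Cronbach's α = 0.51

sum of item variances = 1.138 + 2.471 + 2.544 = 6.153
Sum of distinct covariances = 1.568
Var(T) = sum of item variances + 2·Σcov = 6.153 + 2 × 1.568 = 9.289
α = (3/2)·(1 − 6.153/9.289) = 0.51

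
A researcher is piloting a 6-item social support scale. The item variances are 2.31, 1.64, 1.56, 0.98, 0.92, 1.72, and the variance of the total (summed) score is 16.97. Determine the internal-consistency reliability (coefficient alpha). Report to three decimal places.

coefficient alpha = 0.554

Σσ²ᵢ = 2.31 + 1.64 + 1.56 + 0.98 + 0.92 + 1.72 = 9.13
α = (k/(k−1))·(1 − Σσ²ᵢ/σ²_T) = (6/5)·(1 − 9.13/16.97) = 0.554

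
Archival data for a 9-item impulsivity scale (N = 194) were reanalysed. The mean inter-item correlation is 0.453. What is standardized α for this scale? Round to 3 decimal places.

standardized α = 0.882

Standardized α = k·r̄ / (1 + (k−1)·r̄) = 9 × 0.453 / (1 + 8 × 0.453)
  = 4.0770 / 4.6240 = 0.882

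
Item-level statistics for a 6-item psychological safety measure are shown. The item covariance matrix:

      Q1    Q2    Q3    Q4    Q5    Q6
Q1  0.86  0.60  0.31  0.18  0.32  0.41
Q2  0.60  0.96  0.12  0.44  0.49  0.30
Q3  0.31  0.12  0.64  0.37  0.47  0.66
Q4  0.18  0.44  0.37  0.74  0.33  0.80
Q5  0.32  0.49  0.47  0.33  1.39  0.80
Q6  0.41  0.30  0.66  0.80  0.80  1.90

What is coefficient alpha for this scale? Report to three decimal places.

coefficient alpha = 0.804

sum of item variances = 0.86 + 0.96 + 0.64 + 0.74 + 1.39 + 1.90 = 6.49
Sum of the distinct covariances = 6.60
total variance = 6.49 + 2 × 6.60 = 19.69
α = (k/(k−1))·(1 − sum of item variances/total variance) = (6/5)·(1 − 6.49/19.69) = 0.804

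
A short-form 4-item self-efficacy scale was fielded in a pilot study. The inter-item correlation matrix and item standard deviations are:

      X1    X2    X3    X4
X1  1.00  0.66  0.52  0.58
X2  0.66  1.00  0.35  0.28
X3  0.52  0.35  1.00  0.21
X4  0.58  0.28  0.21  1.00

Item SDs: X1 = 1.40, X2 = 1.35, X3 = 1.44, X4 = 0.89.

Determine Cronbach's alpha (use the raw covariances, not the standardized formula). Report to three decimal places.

Cronbach's alpha = 0.752

Σσ²ᵢ = 1.40² + 1.35² + 1.44² + 0.89² = 6.6482
Covariances σ_ij = r_ij · s_i · s_j:
  σ(X1,X2) = 0.66 × 1.40 × 1.35 = 1.2474
  σ(X1,X3) = 0.52 × 1.40 × 1.44 = 1.0483
  σ(X1,X4) = 0.58 × 1.40 × 0.89 = 0.7227
  σ(X2,X3) = 0.35 × 1.35 × 1.44 = 0.6804
  σ(X2,X4) = 0.28 × 1.35 × 0.89 = 0.3364
  σ(X3,X4) = 0.21 × 1.44 × 0.89 = 0.2691
σ²_T = Σσ²ᵢ + 2·Σσ_ij = 6.6482 + 2 × 4.3043 = 15.2568
α = (4/3)·(1 − 6.6482/15.2568) = 0.752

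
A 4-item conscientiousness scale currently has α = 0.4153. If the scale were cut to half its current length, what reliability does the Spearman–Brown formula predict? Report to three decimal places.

Length factor m = 1/2
α' = m·α / (1 − (1−m)·α)
   = 1/2 × 0.4153 / (1 − (1 − 1/2) × 0.4153)
   = 0.2077 / 0.7923 = 0.262

predicted reliability = 0.262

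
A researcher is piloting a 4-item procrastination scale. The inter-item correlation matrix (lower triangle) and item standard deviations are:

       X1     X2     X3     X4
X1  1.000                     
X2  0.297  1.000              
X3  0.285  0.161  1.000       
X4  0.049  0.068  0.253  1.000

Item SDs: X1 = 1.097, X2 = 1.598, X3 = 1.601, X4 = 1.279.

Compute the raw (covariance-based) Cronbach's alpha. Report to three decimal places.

Σσ²ᵢ = 1.097² + 1.598² + 1.601² + 1.279² = 7.9561
Covariances σ_ij = r_ij · s_i · s_j:
  σ(X1,X2) = 0.297 × 1.097 × 1.598 = 0.5206
  σ(X1,X3) = 0.285 × 1.097 × 1.601 = 0.5005
  σ(X1,X4) = 0.049 × 1.097 × 1.279 = 0.0688
  σ(X2,X3) = 0.161 × 1.598 × 1.601 = 0.4119
  σ(X2,X4) = 0.068 × 1.598 × 1.279 = 0.1390
  σ(X3,X4) = 0.253 × 1.601 × 1.279 = 0.5181
σ²_T = Σσ²ᵢ + 2·Σσ_ij = 7.9561 + 2 × 2.1589 = 12.2739
α = (4/3)·(1 − 7.9561/12.2739) = 0.469

α = 0.469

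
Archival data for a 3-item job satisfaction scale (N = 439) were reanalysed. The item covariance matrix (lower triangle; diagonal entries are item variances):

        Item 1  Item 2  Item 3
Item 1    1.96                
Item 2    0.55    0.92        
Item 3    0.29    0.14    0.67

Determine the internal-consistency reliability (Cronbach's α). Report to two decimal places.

α = 0.53

ΣVar(i) = 1.96 + 0.92 + 0.67 = 3.55
Σ_{i<j} σ_ij = 0.98
total variance = 3.55 + 2 × 0.98 = 5.51
α = (k/(k−1))·(1 − ΣVar(i)/total variance) = (3/2)·(1 − 3.55/5.51) = 0.53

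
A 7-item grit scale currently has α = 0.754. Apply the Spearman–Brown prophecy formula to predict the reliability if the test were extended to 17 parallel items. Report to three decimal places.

predicted reliability = 0.882

Length factor m = 17/7 = 2.4286
α' = m·α / (1 + (m−1)·α)
   = 17/7 × 0.754 / (1 + (17/7 − 1) × 0.754)
   = 1.8311 / 2.0771 = 0.882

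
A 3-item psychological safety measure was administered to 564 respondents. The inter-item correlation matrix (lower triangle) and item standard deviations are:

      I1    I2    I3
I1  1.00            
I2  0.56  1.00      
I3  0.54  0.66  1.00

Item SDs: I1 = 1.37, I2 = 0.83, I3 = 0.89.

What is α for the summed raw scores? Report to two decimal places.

Σσ²ᵢ = 1.37² + 0.83² + 0.89² = 3.3579
Covariances σ_ij = r_ij · s_i · s_j:
  σ(I1,I2) = 0.56 × 1.37 × 0.83 = 0.6368
  σ(I1,I3) = 0.54 × 1.37 × 0.89 = 0.6584
  σ(I2,I3) = 0.66 × 0.83 × 0.89 = 0.4875
σ²_T = Σσ²ᵢ + 2·Σσ_ij = 3.3579 + 2 × 1.7827 = 6.9233
α = (3/2)·(1 − 3.3579/6.9233) = 0.77

α = 0.77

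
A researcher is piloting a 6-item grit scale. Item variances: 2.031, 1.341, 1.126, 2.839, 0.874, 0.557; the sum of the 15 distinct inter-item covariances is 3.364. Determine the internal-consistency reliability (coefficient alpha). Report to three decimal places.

α = 0.521

sum of item variances = 2.031 + 1.341 + 1.126 + 2.839 + 0.874 + 0.557 = 8.768
Sum of distinct covariances = 3.364
total variance = sum of item variances + 2·Σcov = 8.768 + 2 × 3.364 = 15.496
α = (6/5)·(1 − 8.768/15.496) = 0.521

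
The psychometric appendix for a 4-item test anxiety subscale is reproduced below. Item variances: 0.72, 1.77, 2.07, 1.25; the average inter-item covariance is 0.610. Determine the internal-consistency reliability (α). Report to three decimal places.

ΣVar(i) = 0.72 + 1.77 + 2.07 + 1.25 = 5.81
Sum of the 6 distinct covariances = 6 × 0.610 = 3.660
σ²_total = ΣVar(i) + 2·Σcov = 5.81 + 2 × 3.660 = 13.130
α = (4/3)·(1 − 5.81/13.130) = 0.743

α = 0.743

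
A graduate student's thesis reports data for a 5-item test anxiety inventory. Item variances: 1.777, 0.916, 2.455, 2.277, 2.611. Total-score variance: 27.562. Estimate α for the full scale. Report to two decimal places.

Σσ²ᵢ = 1.777 + 0.916 + 2.455 + 2.277 + 2.611 = 10.036
α = (k/(k−1))·(1 − Σσ²ᵢ/Var(T)) = (5/4)·(1 − 10.036/27.562) = 0.79

α = 0.79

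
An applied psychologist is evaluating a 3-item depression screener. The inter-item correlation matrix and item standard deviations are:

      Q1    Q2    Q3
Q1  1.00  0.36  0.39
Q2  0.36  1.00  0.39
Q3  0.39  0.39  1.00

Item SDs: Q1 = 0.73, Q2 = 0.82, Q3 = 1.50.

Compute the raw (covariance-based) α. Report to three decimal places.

α = 0.591

Σσ²ᵢ = 0.73² + 0.82² + 1.50² = 3.4553
Covariances σ_ij = r_ij · s_i · s_j:
  σ(Q1,Q2) = 0.36 × 0.73 × 0.82 = 0.2155
  σ(Q1,Q3) = 0.39 × 0.73 × 1.50 = 0.4271
  σ(Q2,Q3) = 0.39 × 0.82 × 1.50 = 0.4797
σ²_T = Σσ²ᵢ + 2·Σσ_ij = 3.4553 + 2 × 1.1223 = 5.6999
α = (3/2)·(1 − 3.4553/5.6999) = 0.591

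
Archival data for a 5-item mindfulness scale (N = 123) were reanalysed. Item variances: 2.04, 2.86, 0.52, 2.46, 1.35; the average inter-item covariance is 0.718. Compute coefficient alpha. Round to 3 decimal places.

coefficient alpha = 0.761

Σσ²ᵢ = 2.04 + 2.86 + 0.52 + 2.46 + 1.35 = 9.23
Sum of the 10 distinct covariances = 10 × 0.718 = 7.180
σ²_total = Σσ²ᵢ + 2·Σcov = 9.23 + 2 × 7.180 = 23.590
α = (5/4)·(1 − 9.23/23.590) = 0.761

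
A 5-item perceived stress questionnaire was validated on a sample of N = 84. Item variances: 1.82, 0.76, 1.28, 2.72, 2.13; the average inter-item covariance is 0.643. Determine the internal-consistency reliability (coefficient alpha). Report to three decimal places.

α = 0.745

sum of item variances = 1.82 + 0.76 + 1.28 + 2.72 + 2.13 = 8.71
Sum of the 10 distinct covariances = 10 × 0.643 = 6.430
total variance = sum of item variances + 2·Σcov = 8.71 + 2 × 6.430 = 21.570
α = (5/4)·(1 − 8.71/21.570) = 0.745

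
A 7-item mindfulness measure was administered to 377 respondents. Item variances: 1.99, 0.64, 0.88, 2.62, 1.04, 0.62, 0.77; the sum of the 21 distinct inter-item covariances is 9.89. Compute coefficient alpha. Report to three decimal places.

sum of item variances = 1.99 + 0.64 + 0.88 + 2.62 + 1.04 + 0.62 + 0.77 = 8.56
Sum of distinct covariances = 9.89
total variance = sum of item variances + 2·Σcov = 8.56 + 2 × 9.89 = 28.34
α = (7/6)·(1 − 8.56/28.34) = 0.814

α = 0.814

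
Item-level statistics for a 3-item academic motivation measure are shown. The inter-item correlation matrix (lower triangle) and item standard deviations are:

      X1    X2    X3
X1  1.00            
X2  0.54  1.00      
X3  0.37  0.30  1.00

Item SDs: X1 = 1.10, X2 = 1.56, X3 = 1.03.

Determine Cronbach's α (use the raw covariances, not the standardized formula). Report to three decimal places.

Σσ²ᵢ = 1.10² + 1.56² + 1.03² = 4.7045
Covariances σ_ij = r_ij · s_i · s_j:
  σ(X1,X2) = 0.54 × 1.10 × 1.56 = 0.9266
  σ(X1,X3) = 0.37 × 1.10 × 1.03 = 0.4192
  σ(X2,X3) = 0.30 × 1.56 × 1.03 = 0.4820
σ²_T = Σσ²ᵢ + 2·Σσ_ij = 4.7045 + 2 × 1.8278 = 8.3601
α = (3/2)·(1 − 4.7045/8.3601) = 0.656

α = 0.656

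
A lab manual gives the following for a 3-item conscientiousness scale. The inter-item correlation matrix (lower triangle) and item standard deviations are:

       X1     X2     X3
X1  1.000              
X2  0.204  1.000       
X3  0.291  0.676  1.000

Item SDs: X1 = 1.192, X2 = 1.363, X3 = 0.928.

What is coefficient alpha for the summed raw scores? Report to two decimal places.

α = 0.63

Σσ²ᵢ = 1.192² + 1.363² + 0.928² = 4.1398
Covariances σ_ij = r_ij · s_i · s_j:
  σ(X1,X2) = 0.204 × 1.192 × 1.363 = 0.3314
  σ(X1,X3) = 0.291 × 1.192 × 0.928 = 0.3219
  σ(X2,X3) = 0.676 × 1.363 × 0.928 = 0.8550
σ²_T = Σσ²ᵢ + 2·Σσ_ij = 4.1398 + 2 × 1.5083 = 7.1564
α = (3/2)·(1 − 4.1398/7.1564) = 0.63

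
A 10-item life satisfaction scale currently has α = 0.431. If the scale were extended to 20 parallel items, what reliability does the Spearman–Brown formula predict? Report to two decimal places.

Length factor m = 20/10 = 2.0000
α' = m·α / (1 + (m−1)·α)
   = 20/10 × 0.431 / (1 + (20/10 − 1) × 0.431)
   = 0.8620 / 1.4310 = 0.60

predicted reliability = 0.60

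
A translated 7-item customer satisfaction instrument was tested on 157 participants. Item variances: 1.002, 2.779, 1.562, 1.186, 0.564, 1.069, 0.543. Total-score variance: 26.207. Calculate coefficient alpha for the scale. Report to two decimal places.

Σσ²ᵢ = 1.002 + 2.779 + 1.562 + 1.186 + 0.564 + 1.069 + 0.543 = 8.705
α = (k/(k−1))·(1 − Σσ²ᵢ/σ²_T) = (7/6)·(1 − 8.705/26.207) = 0.78

coefficient alpha = 0.78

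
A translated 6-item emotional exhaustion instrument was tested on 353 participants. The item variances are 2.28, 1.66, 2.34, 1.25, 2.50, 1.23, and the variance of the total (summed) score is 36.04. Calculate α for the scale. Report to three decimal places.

α = 0.825

sum of item variances = 2.28 + 1.66 + 2.34 + 1.25 + 2.50 + 1.23 = 11.26
α = (k/(k−1))·(1 − sum of item variances/total variance) = (6/5)·(1 − 11.26/36.04) = 0.825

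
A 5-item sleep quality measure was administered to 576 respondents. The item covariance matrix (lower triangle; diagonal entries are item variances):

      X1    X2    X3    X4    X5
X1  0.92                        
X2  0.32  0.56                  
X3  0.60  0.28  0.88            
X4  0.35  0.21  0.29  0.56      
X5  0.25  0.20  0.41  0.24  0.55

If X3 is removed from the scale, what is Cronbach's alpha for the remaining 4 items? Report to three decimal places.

α = 0.731

Remaining items: X1, X2, X4, X5 (k = 4).
sum of item variances = 0.92 + 0.56 + 0.56 + 0.55 = 2.59
total variance = 2.59 + 2 × 1.57 = 5.73
α (item deleted) = (4/3)·(1 − 2.59/5.73) = 0.731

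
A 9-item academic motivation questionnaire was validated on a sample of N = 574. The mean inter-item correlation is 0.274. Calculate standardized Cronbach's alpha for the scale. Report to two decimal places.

Standardized α = k·r̄ / (1 + (k−1)·r̄) = 9 × 0.274 / (1 + 8 × 0.274)
  = 2.4660 / 3.1920 = 0.77

α = 0.77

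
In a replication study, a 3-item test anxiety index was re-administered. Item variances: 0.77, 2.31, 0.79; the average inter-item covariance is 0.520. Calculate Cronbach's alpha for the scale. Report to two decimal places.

sum of item variances = 0.77 + 2.31 + 0.79 = 3.87
Sum of the 3 distinct covariances = 3 × 0.520 = 1.560
total variance = sum of item variances + 2·Σcov = 3.87 + 2 × 1.560 = 6.990
α = (3/2)·(1 − 3.87/6.990) = 0.67

Cronbach's alpha = 0.67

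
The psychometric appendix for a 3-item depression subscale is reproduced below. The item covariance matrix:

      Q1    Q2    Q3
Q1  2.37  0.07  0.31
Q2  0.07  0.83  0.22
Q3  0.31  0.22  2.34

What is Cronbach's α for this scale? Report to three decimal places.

α = 0.267

Σσ²ᵢ = 2.37 + 0.83 + 2.34 = 5.54
Sum of off-diagonal covariances = 0.60
total variance = 5.54 + 2 × 0.60 = 6.74
α = (k/(k−1))·(1 − Σσ²ᵢ/total variance) = (3/2)·(1 − 5.54/6.74) = 0.267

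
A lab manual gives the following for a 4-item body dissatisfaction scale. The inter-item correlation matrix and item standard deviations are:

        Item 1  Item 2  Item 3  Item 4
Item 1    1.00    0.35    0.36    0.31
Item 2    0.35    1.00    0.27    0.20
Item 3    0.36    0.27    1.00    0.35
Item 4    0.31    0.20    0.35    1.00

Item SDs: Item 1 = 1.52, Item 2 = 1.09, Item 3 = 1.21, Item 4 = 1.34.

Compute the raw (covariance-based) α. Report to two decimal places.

Σσ²ᵢ = 1.52² + 1.09² + 1.21² + 1.34² = 6.7582
Covariances σ_ij = r_ij · s_i · s_j:
  σ(Item 1,Item 2) = 0.35 × 1.52 × 1.09 = 0.5799
  σ(Item 1,Item 3) = 0.36 × 1.52 × 1.21 = 0.6621
  σ(Item 1,Item 4) = 0.31 × 1.52 × 1.34 = 0.6314
  σ(Item 2,Item 3) = 0.27 × 1.09 × 1.21 = 0.3561
  σ(Item 2,Item 4) = 0.20 × 1.09 × 1.34 = 0.2921
  σ(Item 3,Item 4) = 0.35 × 1.21 × 1.34 = 0.5675
σ²_T = Σσ²ᵢ + 2·Σσ_ij = 6.7582 + 2 × 3.0891 = 12.9364
α = (4/3)·(1 − 6.7582/12.9364) = 0.64

α = 0.64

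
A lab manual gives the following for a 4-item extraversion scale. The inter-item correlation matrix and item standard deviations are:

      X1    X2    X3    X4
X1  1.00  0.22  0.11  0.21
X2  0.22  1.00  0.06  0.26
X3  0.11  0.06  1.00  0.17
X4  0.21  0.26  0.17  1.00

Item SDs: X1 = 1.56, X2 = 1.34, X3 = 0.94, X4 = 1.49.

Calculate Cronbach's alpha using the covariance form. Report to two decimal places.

Cronbach's alpha = 0.46

Σσ²ᵢ = 1.56² + 1.34² + 0.94² + 1.49² = 7.3329
Covariances σ_ij = r_ij · s_i · s_j:
  σ(X1,X2) = 0.22 × 1.56 × 1.34 = 0.4599
  σ(X1,X3) = 0.11 × 1.56 × 0.94 = 0.1613
  σ(X1,X4) = 0.21 × 1.56 × 1.49 = 0.4881
  σ(X2,X3) = 0.06 × 1.34 × 0.94 = 0.0756
  σ(X2,X4) = 0.26 × 1.34 × 1.49 = 0.5191
  σ(X3,X4) = 0.17 × 0.94 × 1.49 = 0.2381
σ²_T = Σσ²ᵢ + 2·Σσ_ij = 7.3329 + 2 × 1.9421 = 11.2171
α = (4/3)·(1 − 7.3329/11.2171) = 0.46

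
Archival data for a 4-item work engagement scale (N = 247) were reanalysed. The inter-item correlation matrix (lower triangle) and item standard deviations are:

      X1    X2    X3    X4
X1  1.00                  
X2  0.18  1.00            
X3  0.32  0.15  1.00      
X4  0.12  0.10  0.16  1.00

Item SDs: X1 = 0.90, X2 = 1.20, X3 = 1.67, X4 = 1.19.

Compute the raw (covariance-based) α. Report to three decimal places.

α = 0.435

Σσ²ᵢ = 0.90² + 1.20² + 1.67² + 1.19² = 6.4550
Covariances σ_ij = r_ij · s_i · s_j:
  σ(X1,X2) = 0.18 × 0.90 × 1.20 = 0.1944
  σ(X1,X3) = 0.32 × 0.90 × 1.67 = 0.4810
  σ(X1,X4) = 0.12 × 0.90 × 1.19 = 0.1285
  σ(X2,X3) = 0.15 × 1.20 × 1.67 = 0.3006
  σ(X2,X4) = 0.10 × 1.20 × 1.19 = 0.1428
  σ(X3,X4) = 0.16 × 1.67 × 1.19 = 0.3180
σ²_T = Σσ²ᵢ + 2·Σσ_ij = 6.4550 + 2 × 1.5653 = 9.5856
α = (4/3)·(1 − 6.4550/9.5856) = 0.435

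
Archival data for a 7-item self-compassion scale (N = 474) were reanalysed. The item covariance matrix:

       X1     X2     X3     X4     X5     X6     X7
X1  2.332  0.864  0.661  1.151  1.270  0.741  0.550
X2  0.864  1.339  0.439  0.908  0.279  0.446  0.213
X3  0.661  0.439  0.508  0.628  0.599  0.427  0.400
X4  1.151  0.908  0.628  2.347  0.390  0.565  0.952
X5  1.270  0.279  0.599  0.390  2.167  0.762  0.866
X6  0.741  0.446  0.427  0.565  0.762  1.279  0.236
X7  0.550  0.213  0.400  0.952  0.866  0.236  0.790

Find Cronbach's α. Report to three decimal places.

Cronbach's α = 0.831

Σσᵢ² = 2.332 + 1.339 + 0.508 + 2.347 + 2.167 + 1.279 + 0.790 = 10.762
Σ_{i<j} σ_ij = 13.347
σ²_total = 10.762 + 2 × 13.347 = 37.456
α = (k/(k−1))·(1 − Σσᵢ²/σ²_total) = (7/6)·(1 − 10.762/37.456) = 0.831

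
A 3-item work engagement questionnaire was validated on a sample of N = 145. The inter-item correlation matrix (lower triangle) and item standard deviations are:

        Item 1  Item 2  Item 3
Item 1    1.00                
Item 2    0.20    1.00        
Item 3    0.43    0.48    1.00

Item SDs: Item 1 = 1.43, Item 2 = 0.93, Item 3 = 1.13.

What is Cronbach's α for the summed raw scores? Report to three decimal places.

α = 0.618

Σσ²ᵢ = 1.43² + 0.93² + 1.13² = 4.1867
Covariances σ_ij = r_ij · s_i · s_j:
  σ(Item 1,Item 2) = 0.20 × 1.43 × 0.93 = 0.2660
  σ(Item 1,Item 3) = 0.43 × 1.43 × 1.13 = 0.6948
  σ(Item 2,Item 3) = 0.48 × 0.93 × 1.13 = 0.5044
σ²_T = Σσ²ᵢ + 2·Σσ_ij = 4.1867 + 2 × 1.4652 = 7.1171
α = (3/2)·(1 − 4.1867/7.1171) = 0.618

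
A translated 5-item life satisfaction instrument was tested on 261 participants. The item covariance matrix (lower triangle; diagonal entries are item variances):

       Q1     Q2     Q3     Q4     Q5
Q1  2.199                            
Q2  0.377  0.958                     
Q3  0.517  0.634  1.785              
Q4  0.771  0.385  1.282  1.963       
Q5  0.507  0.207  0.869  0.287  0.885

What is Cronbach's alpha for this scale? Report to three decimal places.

Cronbach's alpha = 0.750

Σσᵢ² = 2.199 + 0.958 + 1.785 + 1.963 + 0.885 = 7.790
Sum of off-diagonal covariances = 5.836
σ²_total = 7.790 + 2 × 5.836 = 19.462
α = (k/(k−1))·(1 − Σσᵢ²/σ²_total) = (5/4)·(1 − 7.790/19.462) = 0.750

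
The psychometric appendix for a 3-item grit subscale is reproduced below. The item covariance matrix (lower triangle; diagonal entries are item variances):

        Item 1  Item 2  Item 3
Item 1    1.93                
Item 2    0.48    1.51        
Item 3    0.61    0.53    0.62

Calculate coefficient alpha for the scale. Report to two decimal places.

sum of item variances = 1.93 + 1.51 + 0.62 = 4.06
Σ_{i<j} σ_ij = 1.62
total variance = 4.06 + 2 × 1.62 = 7.30
α = (k/(k−1))·(1 − sum of item variances/total variance) = (3/2)·(1 − 4.06/7.30) = 0.67

coefficient alpha = 0.67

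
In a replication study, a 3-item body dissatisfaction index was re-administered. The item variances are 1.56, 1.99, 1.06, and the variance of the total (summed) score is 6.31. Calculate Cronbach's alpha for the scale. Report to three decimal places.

α = 0.404

Σσ²ᵢ = 1.56 + 1.99 + 1.06 = 4.61
α = (k/(k−1))·(1 − Σσ²ᵢ/Var(T)) = (3/2)·(1 − 4.61/6.31) = 0.404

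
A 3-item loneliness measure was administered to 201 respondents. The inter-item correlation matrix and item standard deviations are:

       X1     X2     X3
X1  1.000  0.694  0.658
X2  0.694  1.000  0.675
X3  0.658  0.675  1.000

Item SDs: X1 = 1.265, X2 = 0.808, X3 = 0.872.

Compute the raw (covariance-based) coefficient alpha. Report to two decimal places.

α = 0.84

Σσ²ᵢ = 1.265² + 0.808² + 0.872² = 3.0135
Covariances σ_ij = r_ij · s_i · s_j:
  σ(X1,X2) = 0.694 × 1.265 × 0.808 = 0.7094
  σ(X1,X3) = 0.658 × 1.265 × 0.872 = 0.7258
  σ(X2,X3) = 0.675 × 0.808 × 0.872 = 0.4756
σ²_T = Σσ²ᵢ + 2·Σσ_ij = 3.0135 + 2 × 1.9108 = 6.8351
α = (3/2)·(1 − 3.0135/6.8351) = 0.84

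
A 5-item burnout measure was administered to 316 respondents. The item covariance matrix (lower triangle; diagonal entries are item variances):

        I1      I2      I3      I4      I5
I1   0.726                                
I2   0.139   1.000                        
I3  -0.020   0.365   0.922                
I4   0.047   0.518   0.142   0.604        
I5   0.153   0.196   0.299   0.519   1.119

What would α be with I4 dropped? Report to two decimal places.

α = 0.50

Remaining items: I1, I2, I3, I5 (k = 4).
ΣVar(i) = 0.726 + 1.000 + 0.922 + 1.119 = 3.767
total variance = 3.767 + 2 × 1.132 = 6.031
α (item deleted) = (4/3)·(1 − 3.767/6.031) = 0.50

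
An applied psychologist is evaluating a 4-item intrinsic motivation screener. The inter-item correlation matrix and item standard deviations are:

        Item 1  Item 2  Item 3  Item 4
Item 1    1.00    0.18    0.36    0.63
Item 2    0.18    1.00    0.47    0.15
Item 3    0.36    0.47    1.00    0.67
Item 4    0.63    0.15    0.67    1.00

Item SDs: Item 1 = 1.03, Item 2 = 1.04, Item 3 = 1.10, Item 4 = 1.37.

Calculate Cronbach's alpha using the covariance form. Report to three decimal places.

Σσ²ᵢ = 1.03² + 1.04² + 1.10² + 1.37² = 5.2294
Covariances σ_ij = r_ij · s_i · s_j:
  σ(Item 1,Item 2) = 0.18 × 1.03 × 1.04 = 0.1928
  σ(Item 1,Item 3) = 0.36 × 1.03 × 1.10 = 0.4079
  σ(Item 1,Item 4) = 0.63 × 1.03 × 1.37 = 0.8890
  σ(Item 2,Item 3) = 0.47 × 1.04 × 1.10 = 0.5377
  σ(Item 2,Item 4) = 0.15 × 1.04 × 1.37 = 0.2137
  σ(Item 3,Item 4) = 0.67 × 1.10 × 1.37 = 1.0097
σ²_T = Σσ²ᵢ + 2·Σσ_ij = 5.2294 + 2 × 3.2508 = 11.7310
α = (4/3)·(1 − 5.2294/11.7310) = 0.739

Cronbach's alpha = 0.739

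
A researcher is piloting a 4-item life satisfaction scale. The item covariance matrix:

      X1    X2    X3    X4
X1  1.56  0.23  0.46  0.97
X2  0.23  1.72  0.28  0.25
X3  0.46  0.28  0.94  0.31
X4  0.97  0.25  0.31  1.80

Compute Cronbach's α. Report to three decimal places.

Cronbach's α = 0.605

Σσᵢ² = 1.56 + 1.72 + 0.94 + 1.80 = 6.02
Sum of off-diagonal covariances = 2.50
σ²_total = 6.02 + 2 × 2.50 = 11.02
α = (k/(k−1))·(1 − Σσᵢ²/σ²_total) = (4/3)·(1 − 6.02/11.02) = 0.605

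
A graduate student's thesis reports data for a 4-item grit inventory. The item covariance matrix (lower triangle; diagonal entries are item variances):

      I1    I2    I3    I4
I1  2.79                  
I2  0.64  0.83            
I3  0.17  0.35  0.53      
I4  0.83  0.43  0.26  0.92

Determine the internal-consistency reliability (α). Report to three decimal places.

α = 0.685

Σσᵢ² = 2.79 + 0.83 + 0.53 + 0.92 = 5.07
Σ_{i<j} σ_ij = 2.68
σ²_T = 5.07 + 2 × 2.68 = 10.43
α = (k/(k−1))·(1 − Σσᵢ²/σ²_T) = (4/3)·(1 − 5.07/10.43) = 0.685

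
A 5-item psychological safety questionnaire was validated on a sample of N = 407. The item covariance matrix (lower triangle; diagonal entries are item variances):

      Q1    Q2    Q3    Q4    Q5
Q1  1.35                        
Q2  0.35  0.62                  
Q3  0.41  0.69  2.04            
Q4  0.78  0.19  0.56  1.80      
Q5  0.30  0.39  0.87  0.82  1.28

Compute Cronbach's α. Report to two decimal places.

Σσ²ᵢ = 1.35 + 0.62 + 2.04 + 1.80 + 1.28 = 7.09
Sum of off-diagonal covariances = 5.36
Var(T) = 7.09 + 2 × 5.36 = 17.81
α = (k/(k−1))·(1 − Σσ²ᵢ/Var(T)) = (5/4)·(1 − 7.09/17.81) = 0.75

α = 0.75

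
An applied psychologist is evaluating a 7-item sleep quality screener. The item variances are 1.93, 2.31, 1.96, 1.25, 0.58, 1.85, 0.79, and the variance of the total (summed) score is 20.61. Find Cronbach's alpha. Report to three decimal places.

Cronbach's alpha = 0.563

Σσ²ᵢ = 1.93 + 2.31 + 1.96 + 1.25 + 0.58 + 1.85 + 0.79 = 10.67
α = (k/(k−1))·(1 − Σσ²ᵢ/σ²_total) = (7/6)·(1 − 10.67/20.61) = 0.563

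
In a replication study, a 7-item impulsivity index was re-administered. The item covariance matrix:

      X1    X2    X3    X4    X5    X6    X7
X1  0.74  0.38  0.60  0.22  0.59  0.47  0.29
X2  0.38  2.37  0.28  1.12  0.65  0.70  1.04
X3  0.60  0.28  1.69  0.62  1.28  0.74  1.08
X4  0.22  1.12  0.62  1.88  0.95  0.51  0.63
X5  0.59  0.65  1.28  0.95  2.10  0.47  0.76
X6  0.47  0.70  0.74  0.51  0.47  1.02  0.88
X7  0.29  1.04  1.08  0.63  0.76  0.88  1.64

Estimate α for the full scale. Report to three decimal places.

ΣVar(i) = 0.74 + 2.37 + 1.69 + 1.88 + 2.10 + 1.02 + 1.64 = 11.44
Σ_{i<j} σ_ij = 14.26
σ²_total = 11.44 + 2 × 14.26 = 39.96
α = (k/(k−1))·(1 − ΣVar(i)/σ²_total) = (7/6)·(1 − 11.44/39.96) = 0.833

α = 0.833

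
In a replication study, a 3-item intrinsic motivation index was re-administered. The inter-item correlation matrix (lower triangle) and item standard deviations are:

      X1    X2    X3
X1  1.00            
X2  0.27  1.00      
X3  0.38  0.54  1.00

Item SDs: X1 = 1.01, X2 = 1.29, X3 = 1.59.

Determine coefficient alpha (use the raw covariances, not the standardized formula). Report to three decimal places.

Σσ²ᵢ = 1.01² + 1.29² + 1.59² = 5.2123
Covariances σ_ij = r_ij · s_i · s_j:
  σ(X1,X2) = 0.27 × 1.01 × 1.29 = 0.3518
  σ(X1,X3) = 0.38 × 1.01 × 1.59 = 0.6102
  σ(X2,X3) = 0.54 × 1.29 × 1.59 = 1.1076
σ²_T = Σσ²ᵢ + 2·Σσ_ij = 5.2123 + 2 × 2.0696 = 9.3515
α = (3/2)·(1 − 5.2123/9.3515) = 0.664

α = 0.664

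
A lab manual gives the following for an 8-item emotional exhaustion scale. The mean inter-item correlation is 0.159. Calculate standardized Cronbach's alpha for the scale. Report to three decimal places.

Standardized α = k·r̄ / (1 + (k−1)·r̄) = 8 × 0.159 / (1 + 7 × 0.159)
  = 1.2720 / 2.1130 = 0.602

α = 0.602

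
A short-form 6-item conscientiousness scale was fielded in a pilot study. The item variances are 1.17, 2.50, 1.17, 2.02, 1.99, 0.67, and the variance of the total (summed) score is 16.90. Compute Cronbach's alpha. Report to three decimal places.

Σσ²ᵢ = 1.17 + 2.50 + 1.17 + 2.02 + 1.99 + 0.67 = 9.52
α = (k/(k−1))·(1 − Σσ²ᵢ/σ²_T) = (6/5)·(1 − 9.52/16.90) = 0.524

Cronbach's alpha = 0.524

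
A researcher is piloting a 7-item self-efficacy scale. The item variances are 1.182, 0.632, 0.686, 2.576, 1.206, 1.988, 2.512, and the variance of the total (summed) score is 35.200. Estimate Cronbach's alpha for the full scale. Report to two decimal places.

Cronbach's alpha = 0.81

Σσ²ᵢ = 1.182 + 0.632 + 0.686 + 2.576 + 1.206 + 1.988 + 2.512 = 10.782
α = (k/(k−1))·(1 − Σσ²ᵢ/σ²_total) = (7/6)·(1 − 10.782/35.200) = 0.81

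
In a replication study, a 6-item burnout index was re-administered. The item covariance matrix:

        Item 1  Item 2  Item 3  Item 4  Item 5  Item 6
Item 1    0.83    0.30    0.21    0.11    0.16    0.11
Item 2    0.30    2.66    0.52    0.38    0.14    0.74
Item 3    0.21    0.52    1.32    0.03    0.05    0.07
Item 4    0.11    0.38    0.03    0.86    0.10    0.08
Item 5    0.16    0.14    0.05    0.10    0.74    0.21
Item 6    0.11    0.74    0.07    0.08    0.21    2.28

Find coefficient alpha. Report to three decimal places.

ΣVar(i) = 0.83 + 2.66 + 1.32 + 0.86 + 0.74 + 2.28 = 8.69
Sum of the distinct covariances = 3.21
total variance = 8.69 + 2 × 3.21 = 15.11
α = (k/(k−1))·(1 − ΣVar(i)/total variance) = (6/5)·(1 − 8.69/15.11) = 0.510

α = 0.510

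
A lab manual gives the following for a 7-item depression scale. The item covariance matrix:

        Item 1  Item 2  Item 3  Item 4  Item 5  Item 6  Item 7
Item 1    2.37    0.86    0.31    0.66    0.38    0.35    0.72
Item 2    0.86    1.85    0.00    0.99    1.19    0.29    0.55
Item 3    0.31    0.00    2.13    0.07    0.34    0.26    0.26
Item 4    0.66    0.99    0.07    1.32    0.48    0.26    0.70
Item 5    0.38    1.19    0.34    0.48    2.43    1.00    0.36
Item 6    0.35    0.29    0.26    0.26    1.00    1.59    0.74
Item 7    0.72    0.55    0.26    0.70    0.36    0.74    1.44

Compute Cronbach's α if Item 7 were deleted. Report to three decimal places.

Remaining items: Item 1, Item 2, Item 3, Item 4, Item 5, Item 6 (k = 6).
Σσ²ᵢ = 2.37 + 1.85 + 2.13 + 1.32 + 2.43 + 1.59 = 11.69
total variance = 11.69 + 2 × 7.44 = 26.57
α (item deleted) = (6/5)·(1 − 11.69/26.57) = 0.672

Cronbach's α = 0.672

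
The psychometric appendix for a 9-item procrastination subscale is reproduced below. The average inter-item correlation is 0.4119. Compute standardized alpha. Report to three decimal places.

Standardized α = k·r̄ / (1 + (k−1)·r̄) = 9 × 0.4119 / (1 + 8 × 0.4119)
  = 3.7071 / 4.2952 = 0.863

standardized alpha = 0.863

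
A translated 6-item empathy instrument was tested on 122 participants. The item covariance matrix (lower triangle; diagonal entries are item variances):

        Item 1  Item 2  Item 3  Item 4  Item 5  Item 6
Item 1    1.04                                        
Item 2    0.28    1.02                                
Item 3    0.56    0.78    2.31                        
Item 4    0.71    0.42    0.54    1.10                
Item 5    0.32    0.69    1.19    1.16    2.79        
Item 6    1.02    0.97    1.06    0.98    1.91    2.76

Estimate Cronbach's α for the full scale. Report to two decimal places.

α = 0.83

Σσ²ᵢ = 1.04 + 1.02 + 2.31 + 1.10 + 2.79 + 2.76 = 11.02
Sum of the distinct covariances = 12.59
σ²_total = 11.02 + 2 × 12.59 = 36.20
α = (k/(k−1))·(1 − Σσ²ᵢ/σ²_total) = (6/5)·(1 − 11.02/36.20) = 0.83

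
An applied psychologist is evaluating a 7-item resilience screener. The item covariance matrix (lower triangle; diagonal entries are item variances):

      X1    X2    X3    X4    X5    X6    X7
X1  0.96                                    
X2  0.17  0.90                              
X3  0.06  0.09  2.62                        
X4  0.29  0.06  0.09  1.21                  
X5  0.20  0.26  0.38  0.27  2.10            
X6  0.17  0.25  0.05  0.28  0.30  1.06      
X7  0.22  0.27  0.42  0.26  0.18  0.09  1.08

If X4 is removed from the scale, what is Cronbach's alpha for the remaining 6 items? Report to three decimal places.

Remaining items: X1, X2, X3, X5, X6, X7 (k = 6).
Σσᵢ² = 0.96 + 0.90 + 2.62 + 2.10 + 1.06 + 1.08 = 8.72
σ²_T = 8.72 + 2 × 3.11 = 14.94
α (item deleted) = (6/5)·(1 − 8.72/14.94) = 0.500

Cronbach's alpha = 0.500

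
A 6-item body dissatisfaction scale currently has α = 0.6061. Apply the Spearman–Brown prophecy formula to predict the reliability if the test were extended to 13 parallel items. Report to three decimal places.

predicted reliability = 0.769

Length factor m = 13/6 = 2.1667
α' = m·α / (1 + (m−1)·α)
   = 13/6 × 0.6061 / (1 + (13/6 − 1) × 0.6061)
   = 1.3132 / 1.7071 = 0.769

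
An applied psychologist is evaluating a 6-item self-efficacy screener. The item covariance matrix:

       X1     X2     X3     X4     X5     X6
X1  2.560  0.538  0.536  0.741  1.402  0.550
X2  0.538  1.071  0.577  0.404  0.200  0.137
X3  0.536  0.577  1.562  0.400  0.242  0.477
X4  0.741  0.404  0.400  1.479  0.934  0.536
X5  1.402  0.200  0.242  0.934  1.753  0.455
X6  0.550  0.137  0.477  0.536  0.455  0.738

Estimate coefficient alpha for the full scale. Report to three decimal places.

Σσ²ᵢ = 2.560 + 1.071 + 1.562 + 1.479 + 1.753 + 0.738 = 9.163
Sum of off-diagonal covariances = 8.129
σ²_T = 9.163 + 2 × 8.129 = 25.421
α = (k/(k−1))·(1 − Σσ²ᵢ/σ²_T) = (6/5)·(1 − 9.163/25.421) = 0.767

coefficient alpha = 0.767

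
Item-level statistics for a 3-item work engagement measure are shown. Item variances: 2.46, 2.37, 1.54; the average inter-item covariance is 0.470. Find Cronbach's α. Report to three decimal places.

α = 0.460

Σσᵢ² = 2.46 + 2.37 + 1.54 = 6.37
Sum of the 3 distinct covariances = 3 × 0.470 = 1.410
σ²_total = Σσᵢ² + 2·Σcov = 6.37 + 2 × 1.410 = 9.190
α = (3/2)·(1 − 6.37/9.190) = 0.460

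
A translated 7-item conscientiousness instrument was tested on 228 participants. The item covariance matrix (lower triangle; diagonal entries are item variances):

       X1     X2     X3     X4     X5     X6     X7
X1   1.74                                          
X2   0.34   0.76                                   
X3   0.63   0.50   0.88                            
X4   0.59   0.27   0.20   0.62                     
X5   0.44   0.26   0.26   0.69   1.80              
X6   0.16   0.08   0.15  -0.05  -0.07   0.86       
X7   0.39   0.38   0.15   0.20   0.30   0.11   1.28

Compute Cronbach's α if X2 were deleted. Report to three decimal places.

Cronbach's α = 0.643

Remaining items: X1, X3, X4, X5, X6, X7 (k = 6).
Σσ²ᵢ = 1.74 + 0.88 + 0.62 + 1.80 + 0.86 + 1.28 = 7.18
Var(T) = 7.18 + 2 × 4.15 = 15.48
α (item deleted) = (6/5)·(1 − 7.18/15.48) = 0.643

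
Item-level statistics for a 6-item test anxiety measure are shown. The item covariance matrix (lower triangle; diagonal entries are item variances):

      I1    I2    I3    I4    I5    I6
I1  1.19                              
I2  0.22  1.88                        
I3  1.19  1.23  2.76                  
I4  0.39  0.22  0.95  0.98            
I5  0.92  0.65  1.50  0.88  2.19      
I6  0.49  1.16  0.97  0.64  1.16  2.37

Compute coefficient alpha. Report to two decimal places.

α = 0.83

Σσᵢ² = 1.19 + 1.88 + 2.76 + 0.98 + 2.19 + 2.37 = 11.37
Sum of the distinct covariances = 12.57
σ²_total = 11.37 + 2 × 12.57 = 36.51
α = (k/(k−1))·(1 − Σσᵢ²/σ²_total) = (6/5)·(1 − 11.37/36.51) = 0.83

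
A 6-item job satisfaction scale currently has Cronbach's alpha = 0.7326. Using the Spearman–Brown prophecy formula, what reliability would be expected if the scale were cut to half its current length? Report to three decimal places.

predicted reliability = 0.578

Length factor m = 1/2
α' = m·α / (1 − (1−m)·α)
   = 1/2 × 0.7326 / (1 − (1 − 1/2) × 0.7326)
   = 0.3663 / 0.6337 = 0.578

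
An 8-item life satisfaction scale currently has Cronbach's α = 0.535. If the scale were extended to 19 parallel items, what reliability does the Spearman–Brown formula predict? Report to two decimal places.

Length factor m = 19/8 = 2.3750
α' = m·α / (1 + (m−1)·α)
   = 19/8 × 0.535 / (1 + (19/8 − 1) × 0.535)
   = 1.2706 / 1.7356 = 0.73

predicted reliability = 0.73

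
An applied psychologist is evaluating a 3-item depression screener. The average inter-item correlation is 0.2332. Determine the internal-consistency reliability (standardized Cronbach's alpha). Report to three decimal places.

α = 0.477

Standardized α = k·r̄ / (1 + (k−1)·r̄) = 3 × 0.2332 / (1 + 2 × 0.2332)
  = 0.6996 / 1.4664 = 0.477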